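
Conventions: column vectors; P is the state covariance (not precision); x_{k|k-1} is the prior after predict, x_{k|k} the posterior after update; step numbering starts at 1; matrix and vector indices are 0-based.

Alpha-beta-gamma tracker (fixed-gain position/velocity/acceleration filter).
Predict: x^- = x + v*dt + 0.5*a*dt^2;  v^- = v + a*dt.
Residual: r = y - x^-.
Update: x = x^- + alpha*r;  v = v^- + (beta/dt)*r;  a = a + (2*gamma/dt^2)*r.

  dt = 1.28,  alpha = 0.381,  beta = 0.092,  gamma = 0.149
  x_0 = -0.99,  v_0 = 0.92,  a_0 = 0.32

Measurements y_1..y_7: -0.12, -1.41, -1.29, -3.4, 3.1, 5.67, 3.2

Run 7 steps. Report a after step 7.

step 1: x_pred=0.4497  r=-0.5697  x^+=0.2327  v^+=1.2886  a^+=0.2164
step 2: x_pred=2.0594  r=-3.4694  x^+=0.7376  v^+=1.3162  a^+=-0.4147
step 3: x_pred=2.0827  r=-3.3727  x^+=0.7977  v^+=0.5431  a^+=-1.0281
step 4: x_pred=0.6506  r=-4.0506  x^+=-0.8927  v^+=-1.0640  a^+=-1.7648
step 5: x_pred=-3.7004  r=6.8004  x^+=-1.1094  v^+=-2.8342  a^+=-0.5279
step 6: x_pred=-5.1698  r=10.8398  x^+=-1.0398  v^+=-2.7309  a^+=1.4436
step 7: x_pred=-3.3527  r=6.5527  x^+=-0.8561  v^+=-0.4121  a^+=2.6355

a_post = 2.6355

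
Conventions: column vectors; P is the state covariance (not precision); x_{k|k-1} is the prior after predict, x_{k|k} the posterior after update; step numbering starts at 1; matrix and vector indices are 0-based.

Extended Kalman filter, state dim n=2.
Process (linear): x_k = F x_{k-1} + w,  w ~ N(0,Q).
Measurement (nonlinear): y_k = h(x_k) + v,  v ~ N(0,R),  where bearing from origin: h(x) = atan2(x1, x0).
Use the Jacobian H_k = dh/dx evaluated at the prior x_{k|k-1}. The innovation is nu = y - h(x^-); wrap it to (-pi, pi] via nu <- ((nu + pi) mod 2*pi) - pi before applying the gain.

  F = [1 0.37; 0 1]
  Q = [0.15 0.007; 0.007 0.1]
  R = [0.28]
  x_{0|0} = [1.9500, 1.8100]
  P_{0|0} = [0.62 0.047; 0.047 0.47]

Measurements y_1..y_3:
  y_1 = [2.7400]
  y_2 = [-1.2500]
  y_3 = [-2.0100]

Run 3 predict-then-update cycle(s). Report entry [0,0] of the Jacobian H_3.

step 1: x^-=[2.6197, 1.8100]  P^-=[0.8691 0.2279; 0.2279 0.5700]  H_jac=[-0.1785 0.2584]  S=[0.3247]  K=[-0.2965; 0.3283]  nu=[2.1354]  x^+=[1.9866, 2.5109]  P^+=[0.8406 0.2595; 0.2595 0.5350]
step 2: x^-=[2.9157, 2.5109]  P^-=[1.2559 0.4645; 0.4645 0.6350]  H_jac=[-0.1696 0.1969]  S=[0.3097]  K=[-0.3923; 0.1494]  nu=[-1.9610]  x^+=[3.6850, 2.2179]  P^+=[1.2082 0.4826; 0.4826 0.6281]
step 3: x^-=[4.5057, 2.2179]  P^-=[1.8013 0.7220; 0.7220 0.7281]  H_jac=[-0.0879 0.1787]  S=[0.2945]  K=[-0.0999; 0.2261]  nu=[-2.4674]  x^+=[4.7522, 1.6600]  P^+=[1.7984 0.7287; 0.7287 0.7130]

H_jac[0,0] = -0.0879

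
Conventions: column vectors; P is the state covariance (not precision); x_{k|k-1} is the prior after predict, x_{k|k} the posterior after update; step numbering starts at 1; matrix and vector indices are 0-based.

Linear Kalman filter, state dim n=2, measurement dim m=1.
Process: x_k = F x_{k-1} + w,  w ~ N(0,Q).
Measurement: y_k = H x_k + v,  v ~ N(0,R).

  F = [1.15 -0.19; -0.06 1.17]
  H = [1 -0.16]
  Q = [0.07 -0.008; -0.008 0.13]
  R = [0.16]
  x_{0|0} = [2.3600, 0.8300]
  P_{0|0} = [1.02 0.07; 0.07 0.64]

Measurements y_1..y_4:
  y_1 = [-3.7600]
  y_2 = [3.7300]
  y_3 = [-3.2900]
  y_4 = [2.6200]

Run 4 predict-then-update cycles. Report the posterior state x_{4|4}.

x_post = [0.5998, -2.8850]

step 1: x^-=[2.5563, 0.8295]  P^-=[1.4115 -0.1257; -0.1257 0.9999]  S=[1.6373]  K=[0.8744; -0.1745]  nu=[-6.1836]  x^+=[-2.8504, 1.9084]  P^+=[0.1598 0.1241; 0.1241 0.9501]
step 2: x^-=[-3.6405, 2.4038]  P^-=[0.2613 -0.0618; -0.0618 1.4137]  S=[0.4773]  K=[0.5682; -0.6034]  nu=[7.7551]  x^+=[0.7663, -2.2760]  P^+=[0.1072 0.1018; 0.1018 1.2399]
step 3: x^-=[1.3137, -2.7089]  P^-=[0.2120 -0.1529; -0.1529 1.8134]  S=[0.4674]  K=[0.5060; -0.9478]  nu=[-5.0371]  x^+=[-1.2352, 2.0654]  P^+=[0.0924 0.0713; 0.0713 1.3935]
step 4: x^-=[-1.8129, 2.4906]  P^-=[0.2113 -0.2274; -0.2274 2.0279]  S=[0.4960]  K=[0.4994; -1.1127]  nu=[4.8314]  x^+=[0.5998, -2.8850]  P^+=[0.0876 0.0482; 0.0482 1.4139]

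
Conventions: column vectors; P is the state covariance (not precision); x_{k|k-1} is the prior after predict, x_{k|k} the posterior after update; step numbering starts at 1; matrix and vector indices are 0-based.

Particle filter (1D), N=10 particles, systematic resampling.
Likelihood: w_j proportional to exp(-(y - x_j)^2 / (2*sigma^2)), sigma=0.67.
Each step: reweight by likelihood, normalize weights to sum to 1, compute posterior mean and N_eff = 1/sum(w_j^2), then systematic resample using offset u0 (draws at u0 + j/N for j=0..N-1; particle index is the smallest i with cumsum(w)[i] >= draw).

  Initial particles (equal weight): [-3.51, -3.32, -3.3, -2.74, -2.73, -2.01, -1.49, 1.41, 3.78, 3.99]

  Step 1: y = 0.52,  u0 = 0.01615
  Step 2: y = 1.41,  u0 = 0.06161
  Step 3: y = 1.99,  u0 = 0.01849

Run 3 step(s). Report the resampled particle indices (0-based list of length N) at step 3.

step 1: w=[0.0000, 0.0000, 0.0000, 0.0000, 0.0000, 0.0019, 0.0261, 0.9720, 0.0000, 0.0000]  mean=1.3278  Neff=1.0577  idx=[6, 7, 7, 7, 7, 7, 7, 7, 7, 7]
step 2: w=[0.0000, 0.1111, 0.1111, 0.1111, 0.1111, 0.1111, 0.1111, 0.1111, 0.1111, 0.1111]  mean=1.4100  Neff=9.0002  idx=[1, 2, 3, 4, 5, 6, 6, 7, 8, 9]
step 3: w=[0.1000, 0.1000, 0.1000, 0.1000, 0.1000, 0.1000, 0.1000, 0.1000, 0.1000, 0.1000]  mean=1.4100  Neff=10.0000  idx=[0, 1, 2, 3, 4, 5, 6, 7, 8, 9]

resampled_idx = [0, 1, 2, 3, 4, 5, 6, 7, 8, 9]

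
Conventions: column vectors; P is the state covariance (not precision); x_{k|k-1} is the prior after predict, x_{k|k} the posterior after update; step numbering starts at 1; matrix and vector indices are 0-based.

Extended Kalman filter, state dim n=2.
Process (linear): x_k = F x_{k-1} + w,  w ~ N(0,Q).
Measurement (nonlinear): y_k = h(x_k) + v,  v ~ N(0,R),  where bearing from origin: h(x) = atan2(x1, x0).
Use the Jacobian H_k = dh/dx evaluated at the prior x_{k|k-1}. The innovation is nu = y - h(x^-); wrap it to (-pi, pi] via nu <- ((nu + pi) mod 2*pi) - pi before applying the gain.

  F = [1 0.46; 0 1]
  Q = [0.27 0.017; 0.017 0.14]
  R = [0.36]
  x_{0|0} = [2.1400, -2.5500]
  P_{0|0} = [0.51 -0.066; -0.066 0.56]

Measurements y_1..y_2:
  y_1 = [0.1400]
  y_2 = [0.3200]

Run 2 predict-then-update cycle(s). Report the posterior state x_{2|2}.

x_post = [2.1409, -1.3801]

step 1: x^-=[0.9670, -2.5500]  P^-=[0.8378 0.2086; 0.2086 0.7000]  H_jac=[0.3429 0.1300]  S=[0.4889]  K=[0.6430; 0.3324]  nu=[1.3483]  x^+=[1.8339, -2.1018]  P^+=[0.6357 0.1041; 0.1041 0.6460]
step 2: x^-=[0.8671, -2.1018]  P^-=[1.1381 0.4182; 0.4182 0.7860]  H_jac=[0.4066 0.1677]  S=[0.6273]  K=[0.8495; 0.4813]  nu=[1.4995]  x^+=[2.1409, -1.3801]  P^+=[0.6854 0.1618; 0.1618 0.6407]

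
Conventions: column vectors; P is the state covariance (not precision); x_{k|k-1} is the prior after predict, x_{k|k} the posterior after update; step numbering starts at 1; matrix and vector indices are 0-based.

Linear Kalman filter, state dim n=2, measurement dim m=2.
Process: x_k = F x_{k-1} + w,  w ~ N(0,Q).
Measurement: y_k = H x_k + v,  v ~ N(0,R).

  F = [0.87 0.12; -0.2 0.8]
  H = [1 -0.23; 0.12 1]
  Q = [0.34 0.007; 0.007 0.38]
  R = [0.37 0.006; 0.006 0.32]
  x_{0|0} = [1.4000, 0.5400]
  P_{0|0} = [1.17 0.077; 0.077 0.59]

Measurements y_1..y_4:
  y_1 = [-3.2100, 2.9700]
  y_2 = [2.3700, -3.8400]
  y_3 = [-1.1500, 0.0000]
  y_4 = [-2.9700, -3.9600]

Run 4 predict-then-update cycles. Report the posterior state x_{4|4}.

x_post = [-2.3360, -2.1982]

step 1: x^-=[1.2828, 0.1520]  P^-=[1.2501 -0.0882; -0.0882 0.7798]  S=[1.7020 -0.1091; -0.1091 1.0966]  K=[0.7549 0.1315; -0.1130 0.6902]  nu=[-4.4578, 2.6641]  x^+=[-1.7321, 2.4942]  P^+=[0.2830 0.0126; 0.0126 0.2187]
step 2: x^-=[-1.2076, 2.3418]  P^-=[0.5600 -0.0128; -0.0128 0.5272]  S=[0.9637 -0.0605; -0.0605 0.8522]  K=[0.5907 0.1058; -0.1008 0.6097]  nu=[4.1162, -6.0369]  x^+=[0.5853, -1.7538]  P^+=[0.2217 0.0108; 0.0108 0.1932]
step 3: x^-=[0.2988, -1.5201]  P^-=[0.5128 -0.0058; -0.0058 0.5091]  S=[0.9124 -0.0552; -0.0552 0.8351]  K=[0.5698 0.1044; -0.0982 0.6023]  nu=[-1.7984, 1.4842]  x^+=[-0.5710, -0.4495]  P^+=[0.2140 0.0112; 0.0112 0.1908]
step 4: x^-=[-0.5507, -0.2454]  P^-=[0.5071 -0.0044; -0.0044 0.5071]  S=[0.9059 -0.0541; -0.0541 0.8333]  K=[0.5671 0.1045; -0.0977 0.6015]  nu=[-2.4757, -3.6485]  x^+=[-2.3360, -2.1982]  P^+=[0.2130 0.0113; 0.0113 0.1906]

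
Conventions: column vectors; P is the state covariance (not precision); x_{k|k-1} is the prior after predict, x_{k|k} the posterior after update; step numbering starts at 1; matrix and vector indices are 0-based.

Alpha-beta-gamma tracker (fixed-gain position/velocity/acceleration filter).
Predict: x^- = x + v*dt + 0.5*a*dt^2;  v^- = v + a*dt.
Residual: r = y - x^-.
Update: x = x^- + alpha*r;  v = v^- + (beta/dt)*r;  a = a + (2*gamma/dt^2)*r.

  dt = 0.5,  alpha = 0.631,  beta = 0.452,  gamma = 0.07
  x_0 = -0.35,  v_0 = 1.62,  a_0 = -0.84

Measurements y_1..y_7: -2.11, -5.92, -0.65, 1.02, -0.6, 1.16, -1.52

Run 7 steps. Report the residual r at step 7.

step 1: x_pred=0.3550  r=-2.4650  x^+=-1.2004  v^+=-1.0284  a^+=-2.2204
step 2: x_pred=-1.9921  r=-3.9279  x^+=-4.4706  v^+=-5.6893  a^+=-4.4200
step 3: x_pred=-7.8678  r=7.2178  x^+=-3.3134  v^+=-1.3745  a^+=-0.3780
step 4: x_pred=-4.0478  r=5.0678  x^+=-0.8500  v^+=3.0179  a^+=2.4600
step 5: x_pred=0.9664  r=-1.5664  x^+=-0.0220  v^+=2.8318  a^+=1.5828
step 6: x_pred=1.5918  r=-0.4318  x^+=1.3193  v^+=3.2329  a^+=1.3410
step 7: x_pred=3.1034  r=-4.6234  x^+=0.1860  v^+=-0.2761  a^+=-1.2481

resid = -4.6234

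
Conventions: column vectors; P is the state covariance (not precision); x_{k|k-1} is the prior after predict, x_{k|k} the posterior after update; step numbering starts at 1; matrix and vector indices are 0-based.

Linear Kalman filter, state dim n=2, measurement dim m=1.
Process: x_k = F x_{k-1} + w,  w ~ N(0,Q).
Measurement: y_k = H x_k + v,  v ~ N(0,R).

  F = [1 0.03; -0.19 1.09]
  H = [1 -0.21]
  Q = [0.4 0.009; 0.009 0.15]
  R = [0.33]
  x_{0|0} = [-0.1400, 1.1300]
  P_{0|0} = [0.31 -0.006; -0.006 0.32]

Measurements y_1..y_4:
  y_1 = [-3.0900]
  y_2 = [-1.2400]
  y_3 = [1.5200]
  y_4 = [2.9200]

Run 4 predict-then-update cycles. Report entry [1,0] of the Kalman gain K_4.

step 1: x^-=[-0.1061, 1.2583]  P^-=[0.7099 -0.0459; -0.0459 0.5439]  S=[1.0832]  K=[0.6643; -0.1479]  nu=[-2.7197]  x^+=[-1.9128, 1.6604]  P^+=[0.2319 0.0604; 0.0604 0.5202]
step 2: x^-=[-1.8630, 2.1733]  P^-=[0.6360 0.0475; 0.0475 0.7514]  S=[0.9792]  K=[0.6393; -0.1126]  nu=[1.0793]  x^+=[-1.1729, 2.0517]  P^+=[0.2358 0.1180; 0.1180 0.7389]
step 3: x^-=[-1.1113, 2.4592]  P^-=[0.6435 0.1163; 0.1163 0.9876]  S=[0.9682]  K=[0.6394; -0.0941]  nu=[3.1478]  x^+=[0.9014, 2.1631]  P^+=[0.2477 0.1746; 0.1746 0.9790]
step 4: x^-=[0.9663, 2.1865]  P^-=[0.6590 0.1832; 0.1832 1.2498]  S=[0.9672]  K=[0.6416; -0.0819]  nu=[2.4129]  x^+=[2.5144, 1.9889]  P^+=[0.2609 0.2341; 0.2341 1.2433]

K[1,0] = -0.0819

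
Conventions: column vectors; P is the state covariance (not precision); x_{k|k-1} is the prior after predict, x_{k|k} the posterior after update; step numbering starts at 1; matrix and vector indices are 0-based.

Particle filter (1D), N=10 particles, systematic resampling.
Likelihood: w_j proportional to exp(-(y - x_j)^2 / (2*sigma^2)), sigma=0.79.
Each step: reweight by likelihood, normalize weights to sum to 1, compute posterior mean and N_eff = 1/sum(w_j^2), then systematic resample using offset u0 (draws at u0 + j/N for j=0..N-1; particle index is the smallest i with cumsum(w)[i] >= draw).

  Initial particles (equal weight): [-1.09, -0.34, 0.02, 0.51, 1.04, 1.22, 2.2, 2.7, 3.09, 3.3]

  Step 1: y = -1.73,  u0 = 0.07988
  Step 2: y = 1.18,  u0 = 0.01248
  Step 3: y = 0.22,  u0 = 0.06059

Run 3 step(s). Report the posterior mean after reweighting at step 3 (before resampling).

post_mean = 0.2186

step 1: w=[0.6926, 0.2045, 0.0827, 0.0173, 0.0021, 0.0009, 0.0000, 0.0000, 0.0000, 0.0000]  mean=-0.8107  Neff=1.8917  idx=[0, 0, 0, 0, 0, 0, 0, 1, 1, 3]
step 2: w=[0.0143, 0.0143, 0.0143, 0.0143, 0.0143, 0.0143, 0.0143, 0.1396, 0.1396, 0.6205]  mean=0.1122  Neff=2.3507  idx=[0, 7, 7, 8, 9, 9, 9, 9, 9, 9]
step 3: w=[0.0309, 0.0949, 0.0949, 0.0949, 0.1141, 0.1141, 0.1141, 0.1141, 0.1141, 0.1141]  mean=0.2186  Neff=9.4299  idx=[1, 2, 3, 4, 5, 6, 7, 7, 8, 9]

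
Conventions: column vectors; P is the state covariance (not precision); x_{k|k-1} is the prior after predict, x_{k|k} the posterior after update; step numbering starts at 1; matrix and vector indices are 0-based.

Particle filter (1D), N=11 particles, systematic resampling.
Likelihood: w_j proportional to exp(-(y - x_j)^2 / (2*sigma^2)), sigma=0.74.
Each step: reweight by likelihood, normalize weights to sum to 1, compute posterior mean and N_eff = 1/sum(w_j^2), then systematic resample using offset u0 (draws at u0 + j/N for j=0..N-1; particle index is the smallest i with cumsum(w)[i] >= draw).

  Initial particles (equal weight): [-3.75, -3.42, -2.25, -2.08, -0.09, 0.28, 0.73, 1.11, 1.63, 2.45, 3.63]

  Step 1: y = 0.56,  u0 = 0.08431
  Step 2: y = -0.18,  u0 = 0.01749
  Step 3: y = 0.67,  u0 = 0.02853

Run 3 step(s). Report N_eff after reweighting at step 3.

step 1: w=[0.0000, 0.0000, 0.0002, 0.0005, 0.1820, 0.2492, 0.2607, 0.2031, 0.0941, 0.0103, 0.0000]  mean=0.6464  Neff=4.6867  idx=[4, 4, 5, 5, 6, 6, 6, 7, 7, 8, 9]
step 2: w=[0.1794, 0.1794, 0.1490, 0.1490, 0.0849, 0.0849, 0.0849, 0.0396, 0.0396, 0.0091, 0.0003]  mean=0.3404  Neff=7.4840  idx=[0, 0, 1, 1, 2, 2, 3, 3, 5, 6, 7]
step 3: w=[0.0680, 0.0680, 0.0680, 0.0680, 0.1003, 0.1003, 0.1003, 0.1003, 0.1149, 0.1149, 0.0966]  mean=0.3629  Neff=10.5773  idx=[0, 1, 3, 4, 5, 6, 7, 7, 8, 9, 10]

N_eff = 10.5773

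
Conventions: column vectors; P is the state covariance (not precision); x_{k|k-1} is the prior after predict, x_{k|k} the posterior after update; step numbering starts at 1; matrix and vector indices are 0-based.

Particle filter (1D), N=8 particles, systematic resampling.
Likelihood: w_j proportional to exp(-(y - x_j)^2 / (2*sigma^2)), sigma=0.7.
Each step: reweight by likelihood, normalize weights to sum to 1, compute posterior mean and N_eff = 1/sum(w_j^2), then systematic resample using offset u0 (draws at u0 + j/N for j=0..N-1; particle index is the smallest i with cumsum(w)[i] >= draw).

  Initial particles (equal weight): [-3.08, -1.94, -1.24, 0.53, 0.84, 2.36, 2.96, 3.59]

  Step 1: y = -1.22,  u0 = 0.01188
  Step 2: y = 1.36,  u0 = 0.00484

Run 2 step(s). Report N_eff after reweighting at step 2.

step 1: w=[0.0175, 0.3517, 0.5967, 0.0262, 0.0079, 0.0000, 0.0000, 0.0000]  mean=-1.4556  Neff=2.0798  idx=[0, 1, 1, 2, 2, 2, 2, 2]
step 2: w=[0.0000, 0.0029, 0.0029, 0.1988, 0.1988, 0.1988, 0.1988, 0.1988]  mean=-1.2441  Neff=5.0589  idx=[2, 3, 4, 4, 5, 6, 6, 7]

N_eff = 5.0589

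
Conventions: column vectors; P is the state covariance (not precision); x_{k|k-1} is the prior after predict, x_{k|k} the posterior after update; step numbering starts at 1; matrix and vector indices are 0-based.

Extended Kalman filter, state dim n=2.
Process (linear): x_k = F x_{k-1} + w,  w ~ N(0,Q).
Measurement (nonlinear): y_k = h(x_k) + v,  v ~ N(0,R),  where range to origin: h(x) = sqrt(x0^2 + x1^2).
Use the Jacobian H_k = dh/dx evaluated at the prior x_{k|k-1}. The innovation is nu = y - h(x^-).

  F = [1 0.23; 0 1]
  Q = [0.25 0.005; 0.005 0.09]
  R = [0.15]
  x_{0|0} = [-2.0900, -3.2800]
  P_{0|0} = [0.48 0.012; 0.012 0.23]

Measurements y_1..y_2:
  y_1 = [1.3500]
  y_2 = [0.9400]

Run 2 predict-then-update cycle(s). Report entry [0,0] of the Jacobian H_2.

step 1: x^-=[-2.8444, -3.2800]  P^-=[0.7477 0.0699; 0.0699 0.3200]  H_jac=[-0.6552 -0.7555]  S=[0.7228]  K=[-0.7508; -0.3978]  nu=[-2.9915]  x^+=[-0.5983, -2.0898]  P^+=[0.3403 -0.1460; -0.1460 0.2056]
step 2: x^-=[-1.0790, -2.0898]  P^-=[0.5340 -0.0937; -0.0937 0.2956]  H_jac=[-0.4588 -0.8886]  S=[0.4194]  K=[-0.3856; -0.5238]  nu=[-1.4119]  x^+=[-0.5346, -1.3503]  P^+=[0.4716 -0.1784; -0.1784 0.1805]

H_jac[0,0] = -0.4588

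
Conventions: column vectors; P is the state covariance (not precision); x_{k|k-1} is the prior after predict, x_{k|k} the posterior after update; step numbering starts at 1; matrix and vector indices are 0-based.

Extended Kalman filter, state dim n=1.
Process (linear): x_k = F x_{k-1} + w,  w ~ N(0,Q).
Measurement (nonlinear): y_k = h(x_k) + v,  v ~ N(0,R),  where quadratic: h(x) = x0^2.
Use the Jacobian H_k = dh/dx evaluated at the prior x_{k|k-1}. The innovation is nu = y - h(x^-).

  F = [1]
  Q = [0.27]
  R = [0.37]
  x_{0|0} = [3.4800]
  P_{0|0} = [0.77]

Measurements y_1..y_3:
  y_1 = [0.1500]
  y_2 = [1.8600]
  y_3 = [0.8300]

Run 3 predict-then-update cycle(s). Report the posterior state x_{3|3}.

step 1: x^-=[3.4800]  P^-=[1.0400]  H_jac=[6.9600]  S=[50.7493]  K=[0.1426]  nu=[-11.9604]  x^+=[1.7741]  P^+=[0.0076]
step 2: x^-=[1.7741]  P^-=[0.2776]  H_jac=[3.5482]  S=[3.8646]  K=[0.2549]  nu=[-1.2874]  x^+=[1.4460]  P^+=[0.0266]
step 3: x^-=[1.4460]  P^-=[0.2966]  H_jac=[2.8920]  S=[2.8504]  K=[0.3009]  nu=[-1.2609]  x^+=[1.0666]  P^+=[0.0385]

x_post = [1.0666]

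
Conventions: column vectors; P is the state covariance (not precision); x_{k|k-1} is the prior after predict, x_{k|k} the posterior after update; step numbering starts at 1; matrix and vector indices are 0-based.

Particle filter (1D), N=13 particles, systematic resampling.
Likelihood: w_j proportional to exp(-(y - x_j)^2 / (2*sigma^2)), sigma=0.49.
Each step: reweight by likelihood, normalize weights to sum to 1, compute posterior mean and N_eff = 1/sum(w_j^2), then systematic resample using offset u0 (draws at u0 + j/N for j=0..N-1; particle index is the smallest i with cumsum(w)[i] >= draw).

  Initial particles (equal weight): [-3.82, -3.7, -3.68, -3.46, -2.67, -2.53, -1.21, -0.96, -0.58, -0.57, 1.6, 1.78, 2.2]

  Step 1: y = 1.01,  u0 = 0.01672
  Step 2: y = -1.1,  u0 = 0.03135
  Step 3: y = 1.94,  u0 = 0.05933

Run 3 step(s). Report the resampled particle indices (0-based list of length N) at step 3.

resampled_idx = [0, 1, 2, 3, 4, 5, 6, 7, 8, 9, 10, 11, 12]

step 1: w=[0.0000, 0.0000, 0.0000, 0.0000, 0.0000, 0.0000, 0.0000, 0.0004, 0.0062, 0.0066, 0.5775, 0.3469, 0.0625]  mean=1.6711  Neff=2.1843  idx=[10, 10, 10, 10, 10, 10, 10, 10, 11, 11, 11, 11, 12]
step 2: w=[0.1177, 0.1177, 0.1177, 0.1177, 0.1177, 0.1177, 0.1177, 0.1177, 0.0145, 0.0145, 0.0145, 0.0145, 0.0001]  mean=1.6105  Neff=8.9513  idx=[0, 0, 1, 2, 2, 3, 4, 4, 5, 6, 6, 7, 8]
step 3: w=[0.0757, 0.0757, 0.0757, 0.0757, 0.0757, 0.0757, 0.0757, 0.0757, 0.0757, 0.0757, 0.0757, 0.0757, 0.0913]  mean=1.6164  Neff=12.9621  idx=[0, 1, 2, 3, 4, 5, 6, 7, 8, 9, 10, 11, 12]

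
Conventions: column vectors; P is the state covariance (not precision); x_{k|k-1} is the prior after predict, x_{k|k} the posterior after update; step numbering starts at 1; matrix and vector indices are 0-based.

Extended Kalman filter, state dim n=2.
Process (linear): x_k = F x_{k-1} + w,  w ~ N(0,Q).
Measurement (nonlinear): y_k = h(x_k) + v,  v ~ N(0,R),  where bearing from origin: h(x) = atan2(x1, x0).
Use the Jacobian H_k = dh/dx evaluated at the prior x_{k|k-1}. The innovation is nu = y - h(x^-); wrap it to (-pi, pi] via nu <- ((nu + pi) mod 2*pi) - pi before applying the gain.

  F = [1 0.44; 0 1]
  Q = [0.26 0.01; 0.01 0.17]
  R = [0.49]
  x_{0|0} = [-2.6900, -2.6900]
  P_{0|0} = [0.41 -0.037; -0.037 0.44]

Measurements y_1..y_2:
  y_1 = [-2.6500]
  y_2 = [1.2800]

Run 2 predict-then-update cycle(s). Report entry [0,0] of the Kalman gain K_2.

step 1: x^-=[-3.8736, -2.6900]  P^-=[0.7226 0.1666; 0.1666 0.6100]  H_jac=[0.1209 -0.1742]  S=[0.5121]  K=[0.1140; -0.1681]  nu=[-0.1154]  x^+=[-3.8868, -2.6706]  P^+=[0.7160 0.1764; 0.1764 0.5955]
step 2: x^-=[-5.0618, -2.6706]  P^-=[1.2465 0.4484; 0.4484 0.7655]  H_jac=[0.0815 -0.1545]  S=[0.5053]  K=[0.0640; -0.1618]  nu=[-2.3471]  x^+=[-5.2120, -2.2909]  P^+=[1.2444 0.4537; 0.4537 0.7523]

K[0,0] = 0.0640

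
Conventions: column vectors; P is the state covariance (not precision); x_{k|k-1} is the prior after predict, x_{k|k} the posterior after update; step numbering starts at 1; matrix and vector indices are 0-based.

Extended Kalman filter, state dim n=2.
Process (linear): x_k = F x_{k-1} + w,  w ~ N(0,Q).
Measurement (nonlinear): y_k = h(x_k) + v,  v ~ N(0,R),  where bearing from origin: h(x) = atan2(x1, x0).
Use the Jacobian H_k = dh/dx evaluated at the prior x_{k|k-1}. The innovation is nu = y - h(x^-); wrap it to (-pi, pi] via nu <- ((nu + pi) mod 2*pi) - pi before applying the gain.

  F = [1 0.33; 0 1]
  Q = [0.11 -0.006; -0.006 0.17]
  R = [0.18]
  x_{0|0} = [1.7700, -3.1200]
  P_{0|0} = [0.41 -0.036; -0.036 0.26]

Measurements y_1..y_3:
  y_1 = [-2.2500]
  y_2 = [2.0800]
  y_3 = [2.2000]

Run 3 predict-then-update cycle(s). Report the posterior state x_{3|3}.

step 1: x^-=[0.7404, -3.1200]  P^-=[0.5246 0.0438; 0.0438 0.4300]  H_jac=[0.3034 0.0720]  S=[0.2324]  K=[0.6983; 0.1904]  nu=[-0.9122]  x^+=[0.1034, -3.2937]  P^+=[0.4112 0.0129; 0.0129 0.4216]
step 2: x^-=[-0.9835, -3.2937]  P^-=[0.5756 0.1460; 0.1460 0.5916]  H_jac=[0.2788 -0.0832]  S=[0.2221]  K=[0.6679; -0.0385]  nu=[-2.3422]  x^+=[-2.5478, -3.2036]  P^+=[0.4766 0.1517; 0.1517 0.5912]
step 3: x^-=[-3.6050, -3.2036]  P^-=[0.7511 0.3408; 0.3408 0.7612]  H_jac=[0.1377 -0.1550]  S=[0.1980]  K=[0.2557; -0.3588]  nu=[-1.6681]  x^+=[-4.0316, -2.6050]  P^+=[0.7382 0.3590; 0.3590 0.7358]

x_post = [-4.0316, -2.6050]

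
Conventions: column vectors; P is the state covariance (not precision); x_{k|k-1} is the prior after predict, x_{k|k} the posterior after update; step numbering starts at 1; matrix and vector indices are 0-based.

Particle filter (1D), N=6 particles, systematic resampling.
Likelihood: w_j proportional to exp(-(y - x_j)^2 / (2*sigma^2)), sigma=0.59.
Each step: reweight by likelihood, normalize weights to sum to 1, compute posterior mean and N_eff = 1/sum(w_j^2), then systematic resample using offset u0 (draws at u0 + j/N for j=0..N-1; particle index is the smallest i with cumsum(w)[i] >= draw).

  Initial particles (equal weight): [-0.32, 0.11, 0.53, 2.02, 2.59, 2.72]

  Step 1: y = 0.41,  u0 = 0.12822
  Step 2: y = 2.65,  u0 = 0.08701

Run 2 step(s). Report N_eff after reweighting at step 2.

N_eff = 3.2417

step 1: w=[0.1980, 0.3741, 0.4170, 0.0103, 0.0005, 0.0002]  mean=0.2213  Neff=2.8319  idx=[0, 1, 1, 2, 2, 2]
step 2: w=[0.0006, 0.0193, 0.0193, 0.3203, 0.3203, 0.3203]  mean=0.5133  Neff=3.2417  idx=[3, 3, 4, 4, 5, 5]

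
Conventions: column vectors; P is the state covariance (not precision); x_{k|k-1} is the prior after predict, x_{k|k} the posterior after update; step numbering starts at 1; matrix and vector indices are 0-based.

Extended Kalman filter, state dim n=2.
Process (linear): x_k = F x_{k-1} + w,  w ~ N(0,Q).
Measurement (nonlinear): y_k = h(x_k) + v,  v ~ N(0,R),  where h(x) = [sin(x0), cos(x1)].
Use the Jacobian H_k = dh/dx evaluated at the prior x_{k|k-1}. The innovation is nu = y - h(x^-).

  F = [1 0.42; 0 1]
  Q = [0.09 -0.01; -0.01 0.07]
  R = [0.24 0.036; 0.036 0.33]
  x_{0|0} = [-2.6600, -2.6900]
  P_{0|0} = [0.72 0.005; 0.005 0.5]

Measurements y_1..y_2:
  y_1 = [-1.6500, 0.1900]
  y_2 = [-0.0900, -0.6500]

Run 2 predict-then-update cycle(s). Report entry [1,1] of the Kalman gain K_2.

step 1: x^-=[-3.7898, -2.6900]  P^-=[0.9024 0.2050; 0.2050 0.5700]  H_jac=[-0.7972 0.0000; 0.0000 0.4364]  S=[0.8135 -0.0353; -0.0353 0.4386]  K=[-0.8785 0.1332; -0.1769 0.5530]  nu=[-2.2538, 1.0898]  x^+=[-1.6646, -1.6887]  P^+=[0.2585 0.0283; 0.0283 0.4035]
step 2: x^-=[-2.3738, -1.6887]  P^-=[0.4434 0.1878; 0.1878 0.4735]  H_jac=[-0.7195 0.0000; 0.0000 0.9931]  S=[0.4695 -0.0982; -0.0982 0.7970]  K=[-0.6472 0.1543; -0.1687 0.5693]  nu=[0.6045, -0.5323]  x^+=[-2.8472, -2.0938]  P^+=[0.2082 0.0278; 0.0278 0.1831]

K[1,1] = 0.5693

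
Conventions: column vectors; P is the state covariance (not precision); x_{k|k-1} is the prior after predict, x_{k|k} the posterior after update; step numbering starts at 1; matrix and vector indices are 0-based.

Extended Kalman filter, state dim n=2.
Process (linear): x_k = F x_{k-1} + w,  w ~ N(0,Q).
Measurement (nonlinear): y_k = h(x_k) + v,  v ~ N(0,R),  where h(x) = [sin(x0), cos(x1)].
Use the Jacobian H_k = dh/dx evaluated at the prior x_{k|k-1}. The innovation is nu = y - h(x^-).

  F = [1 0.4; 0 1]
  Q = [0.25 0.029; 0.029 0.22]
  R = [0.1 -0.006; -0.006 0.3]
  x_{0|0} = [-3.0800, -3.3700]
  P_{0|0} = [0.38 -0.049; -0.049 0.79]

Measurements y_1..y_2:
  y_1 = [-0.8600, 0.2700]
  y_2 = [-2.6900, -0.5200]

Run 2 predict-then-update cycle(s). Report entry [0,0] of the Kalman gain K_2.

K[0,0] = -0.9849

step 1: x^-=[-4.4280, -3.3700]  P^-=[0.7172 0.2960; 0.2960 1.0100]  H_jac=[-0.2806 0.0000; 0.0000 -0.2264]  S=[0.1565 0.0128; 0.0128 0.3518]  K=[-1.2743 -0.1441; -0.4790 -0.6327]  nu=[-1.8198, 1.2440]  x^+=[-2.2882, -3.2853]  P^+=[0.4511 0.1572; 0.1572 0.8255]
step 2: x^-=[-3.6023, -3.2853]  P^-=[0.9590 0.5164; 0.5164 1.0455]  H_jac=[-0.8957 0.0000; 0.0000 -0.1432]  S=[0.8694 0.0602; 0.0602 0.3214]  K=[-0.9849 -0.0455; -0.5064 -0.3709]  nu=[-3.1346, 0.4697]  x^+=[-0.5366, -1.8722]  P^+=[0.1096 0.0540; 0.0540 0.7558]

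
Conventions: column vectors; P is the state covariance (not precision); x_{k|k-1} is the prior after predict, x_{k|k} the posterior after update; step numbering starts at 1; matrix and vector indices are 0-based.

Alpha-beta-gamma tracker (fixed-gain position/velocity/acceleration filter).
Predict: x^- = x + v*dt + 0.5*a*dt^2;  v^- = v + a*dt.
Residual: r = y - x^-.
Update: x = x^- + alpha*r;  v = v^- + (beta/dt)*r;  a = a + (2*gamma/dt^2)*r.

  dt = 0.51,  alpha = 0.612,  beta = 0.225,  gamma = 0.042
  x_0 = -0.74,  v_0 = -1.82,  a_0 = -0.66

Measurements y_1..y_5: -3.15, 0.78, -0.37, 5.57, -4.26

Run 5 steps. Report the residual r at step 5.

resid = -9.2254

step 1: x_pred=-1.7540  r=-1.3960  x^+=-2.6084  v^+=-2.7725  a^+=-1.1108
step 2: x_pred=-4.1668  r=4.9468  x^+=-1.1394  v^+=-1.1566  a^+=0.4867
step 3: x_pred=-1.6659  r=1.2959  x^+=-0.8728  v^+=-0.3366  a^+=0.9053
step 4: x_pred=-0.9268  r=6.4968  x^+=3.0493  v^+=2.9913  a^+=3.0034
step 5: x_pred=4.9654  r=-9.2254  x^+=-0.6805  v^+=0.4530  a^+=0.0240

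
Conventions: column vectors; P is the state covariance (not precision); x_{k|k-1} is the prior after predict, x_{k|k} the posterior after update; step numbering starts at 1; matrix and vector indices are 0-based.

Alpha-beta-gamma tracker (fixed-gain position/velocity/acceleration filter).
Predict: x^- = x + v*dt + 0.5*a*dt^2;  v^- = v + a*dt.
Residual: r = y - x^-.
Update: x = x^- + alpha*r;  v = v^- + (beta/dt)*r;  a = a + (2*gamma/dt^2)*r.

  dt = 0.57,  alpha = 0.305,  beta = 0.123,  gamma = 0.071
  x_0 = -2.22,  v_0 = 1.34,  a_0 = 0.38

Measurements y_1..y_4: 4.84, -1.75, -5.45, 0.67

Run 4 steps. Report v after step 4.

v_post = 0.5953

step 1: x_pred=-1.3945  r=6.2345  x^+=0.5070  v^+=2.9019  a^+=3.1048
step 2: x_pred=2.6655  r=-4.4155  x^+=1.3188  v^+=3.7189  a^+=1.1750
step 3: x_pred=3.6294  r=-9.0794  x^+=0.8602  v^+=2.4294  a^+=-2.7932
step 4: x_pred=1.7912  r=-1.1212  x^+=1.4492  v^+=0.5953  a^+=-3.2833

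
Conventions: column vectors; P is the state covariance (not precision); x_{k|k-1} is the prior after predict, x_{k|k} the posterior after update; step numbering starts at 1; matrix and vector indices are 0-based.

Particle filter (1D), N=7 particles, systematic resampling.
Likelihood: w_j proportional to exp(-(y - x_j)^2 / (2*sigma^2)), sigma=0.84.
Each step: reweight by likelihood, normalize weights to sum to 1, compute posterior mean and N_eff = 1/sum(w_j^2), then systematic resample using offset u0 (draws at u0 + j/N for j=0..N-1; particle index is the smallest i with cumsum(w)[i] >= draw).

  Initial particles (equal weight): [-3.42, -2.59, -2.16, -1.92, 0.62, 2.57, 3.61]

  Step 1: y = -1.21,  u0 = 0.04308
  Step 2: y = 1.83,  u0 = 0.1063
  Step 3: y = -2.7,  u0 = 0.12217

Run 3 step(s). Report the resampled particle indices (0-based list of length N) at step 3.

step 1: w=[0.0195, 0.1610, 0.3274, 0.4342, 0.0578, 0.0000, 0.0000]  mean=-1.9886  Neff=3.0731  idx=[1, 2, 2, 2, 3, 3, 3]
step 2: w=[0.0054, 0.0701, 0.0701, 0.0701, 0.2614, 0.2614, 0.2614]  mean=-1.9741  Neff=4.5493  idx=[2, 4, 4, 5, 5, 6, 6]
step 3: w=[0.1726, 0.1379, 0.1379, 0.1379, 0.1379, 0.1379, 0.1379]  mean=-1.9614  Neff=6.9498  idx=[0, 1, 2, 3, 4, 5, 6]

resampled_idx = [0, 1, 2, 3, 4, 5, 6]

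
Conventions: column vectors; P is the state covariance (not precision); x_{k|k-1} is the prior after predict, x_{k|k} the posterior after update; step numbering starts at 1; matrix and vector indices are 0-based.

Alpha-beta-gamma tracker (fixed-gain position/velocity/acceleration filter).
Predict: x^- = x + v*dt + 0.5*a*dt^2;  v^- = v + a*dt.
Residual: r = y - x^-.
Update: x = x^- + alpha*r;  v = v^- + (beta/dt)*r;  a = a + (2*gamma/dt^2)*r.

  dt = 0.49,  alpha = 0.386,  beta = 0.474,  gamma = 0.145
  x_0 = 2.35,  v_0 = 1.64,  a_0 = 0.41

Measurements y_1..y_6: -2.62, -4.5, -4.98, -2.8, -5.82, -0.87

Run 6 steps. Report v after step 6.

step 1: x_pred=3.2028  r=-5.8228  x^+=0.9552  v^+=-3.7918  a^+=-6.6230
step 2: x_pred=-1.6979  r=-2.8021  x^+=-2.7795  v^+=-9.7477  a^+=-10.0075
step 3: x_pred=-8.7573  r=3.7773  x^+=-7.2992  v^+=-10.9975  a^+=-5.4452
step 4: x_pred=-13.3417  r=10.5417  x^+=-9.2726  v^+=-3.4681  a^+=7.2873
step 5: x_pred=-10.0971  r=4.2771  x^+=-8.4462  v^+=4.2401  a^+=12.4534
step 6: x_pred=-4.8735  r=4.0035  x^+=-3.3281  v^+=14.2150  a^+=17.2889

v_post = 14.2150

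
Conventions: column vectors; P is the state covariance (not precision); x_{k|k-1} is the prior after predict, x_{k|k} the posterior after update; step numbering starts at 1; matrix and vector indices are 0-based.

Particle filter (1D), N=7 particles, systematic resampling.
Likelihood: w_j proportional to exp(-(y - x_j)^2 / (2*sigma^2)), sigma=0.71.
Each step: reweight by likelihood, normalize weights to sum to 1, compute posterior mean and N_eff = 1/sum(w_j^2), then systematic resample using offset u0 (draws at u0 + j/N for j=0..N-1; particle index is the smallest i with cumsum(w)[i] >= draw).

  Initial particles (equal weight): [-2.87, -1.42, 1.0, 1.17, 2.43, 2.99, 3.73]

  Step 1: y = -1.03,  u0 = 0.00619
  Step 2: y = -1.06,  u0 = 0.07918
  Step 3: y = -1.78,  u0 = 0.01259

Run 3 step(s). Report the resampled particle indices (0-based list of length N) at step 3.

resampled_idx = [0, 1, 2, 3, 4, 5, 6]

step 1: w=[0.0378, 0.9350, 0.0182, 0.0089, 0.0000, 0.0000, 0.0000]  mean=-1.4075  Neff=1.1415  idx=[0, 1, 1, 1, 1, 1, 1]
step 2: w=[0.0073, 0.1655, 0.1655, 0.1655, 0.1655, 0.1655, 0.1655]  mean=-1.4306  Neff=6.0866  idx=[1, 2, 3, 4, 4, 5, 6]
step 3: w=[0.1429, 0.1429, 0.1429, 0.1429, 0.1429, 0.1429, 0.1429]  mean=-1.4200  Neff=7.0000  idx=[0, 1, 2, 3, 4, 5, 6]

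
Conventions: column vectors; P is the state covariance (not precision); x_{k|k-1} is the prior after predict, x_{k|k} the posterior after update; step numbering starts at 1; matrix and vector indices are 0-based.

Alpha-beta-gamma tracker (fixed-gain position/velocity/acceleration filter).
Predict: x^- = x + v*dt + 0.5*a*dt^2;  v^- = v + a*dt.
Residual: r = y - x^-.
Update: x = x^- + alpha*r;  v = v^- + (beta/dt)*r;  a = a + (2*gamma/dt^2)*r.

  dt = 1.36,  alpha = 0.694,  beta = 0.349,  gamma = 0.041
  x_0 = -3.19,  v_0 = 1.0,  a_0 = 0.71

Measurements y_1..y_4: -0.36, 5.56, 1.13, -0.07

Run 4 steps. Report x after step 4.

step 1: x_pred=-1.1734  r=0.8134  x^+=-0.6089  v^+=2.1743  a^+=0.7461
step 2: x_pred=3.0381  r=2.5219  x^+=4.7883  v^+=3.8361  a^+=0.8579
step 3: x_pred=10.7988  r=-9.6688  x^+=4.0887  v^+=2.5216  a^+=0.4292
step 4: x_pred=7.9150  r=-7.9850  x^+=2.3734  v^+=1.0563  a^+=0.0752

x_post = 2.3734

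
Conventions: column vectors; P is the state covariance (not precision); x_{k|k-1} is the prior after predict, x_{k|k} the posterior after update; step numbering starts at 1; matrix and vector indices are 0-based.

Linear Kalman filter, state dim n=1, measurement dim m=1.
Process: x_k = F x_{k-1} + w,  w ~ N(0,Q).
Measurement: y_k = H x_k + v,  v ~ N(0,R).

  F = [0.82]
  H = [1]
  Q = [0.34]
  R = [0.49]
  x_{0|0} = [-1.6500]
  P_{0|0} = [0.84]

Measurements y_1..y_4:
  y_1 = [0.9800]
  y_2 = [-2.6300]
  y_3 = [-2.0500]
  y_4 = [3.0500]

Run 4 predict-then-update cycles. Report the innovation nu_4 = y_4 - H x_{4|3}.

innov = [4.3485]

step 1: x^-=[-1.3530]  P^-=[0.9048]  S=[1.3948]  K=[0.6487]  nu=[2.3330]  x^+=[0.1604]  P^+=[0.3179]
step 2: x^-=[0.1315]  P^-=[0.5537]  S=[1.0437]  K=[0.5305]  nu=[-2.7615]  x^+=[-1.3335]  P^+=[0.2600]
step 3: x^-=[-1.0935]  P^-=[0.5148]  S=[1.0048]  K=[0.5123]  nu=[-0.9565]  x^+=[-1.5836]  P^+=[0.2510]
step 4: x^-=[-1.2985]  P^-=[0.5088]  S=[0.9988]  K=[0.5094]  nu=[4.3485]  x^+=[0.9167]  P^+=[0.2496]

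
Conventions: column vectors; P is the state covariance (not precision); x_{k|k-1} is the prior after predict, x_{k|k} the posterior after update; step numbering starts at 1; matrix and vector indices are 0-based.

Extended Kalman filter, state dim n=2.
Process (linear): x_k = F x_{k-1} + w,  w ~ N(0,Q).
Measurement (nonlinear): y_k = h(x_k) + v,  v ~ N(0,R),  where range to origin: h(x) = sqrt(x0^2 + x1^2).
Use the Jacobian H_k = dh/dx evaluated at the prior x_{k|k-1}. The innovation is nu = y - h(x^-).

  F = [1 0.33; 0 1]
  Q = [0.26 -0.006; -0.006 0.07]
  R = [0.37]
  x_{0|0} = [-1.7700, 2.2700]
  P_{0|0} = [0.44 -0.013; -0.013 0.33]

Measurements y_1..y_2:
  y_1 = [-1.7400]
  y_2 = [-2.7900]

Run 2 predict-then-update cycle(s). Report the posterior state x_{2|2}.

step 1: x^-=[-1.0209, 2.2700]  P^-=[0.7274 0.0899; 0.0899 0.4000]  H_jac=[-0.4102 0.9120]  S=[0.7578]  K=[-0.2855; 0.4327]  nu=[-4.2290]  x^+=[0.1864, 0.4400]  P^+=[0.6656 0.1835; 0.1835 0.2581]
step 2: x^-=[0.3316, 0.4400]  P^-=[1.0748 0.2627; 0.2627 0.3281]  H_jac=[0.6019 0.7986]  S=[1.2212]  K=[0.7016; 0.3440]  nu=[-3.3409]  x^+=[-2.0123, -0.7094]  P^+=[0.4738 -0.0320; -0.0320 0.1836]

x_post = [-2.0123, -0.7094]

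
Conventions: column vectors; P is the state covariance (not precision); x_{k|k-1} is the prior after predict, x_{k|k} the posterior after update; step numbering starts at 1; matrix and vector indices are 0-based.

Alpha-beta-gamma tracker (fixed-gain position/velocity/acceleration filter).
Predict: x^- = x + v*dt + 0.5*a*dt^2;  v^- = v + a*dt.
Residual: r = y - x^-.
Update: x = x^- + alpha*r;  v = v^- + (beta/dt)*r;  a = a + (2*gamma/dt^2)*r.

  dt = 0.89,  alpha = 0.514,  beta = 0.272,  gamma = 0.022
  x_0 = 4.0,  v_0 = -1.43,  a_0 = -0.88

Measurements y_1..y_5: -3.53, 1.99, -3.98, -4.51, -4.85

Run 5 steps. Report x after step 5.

step 1: x_pred=2.3788  r=-5.9088  x^+=-0.6583  v^+=-4.0190  a^+=-1.2082
step 2: x_pred=-4.7138  r=6.7038  x^+=-1.2680  v^+=-3.0455  a^+=-0.8358
step 3: x_pred=-4.3096  r=0.3296  x^+=-4.1402  v^+=-3.6887  a^+=-0.8175
step 4: x_pred=-7.7469  r=3.2369  x^+=-6.0831  v^+=-3.4270  a^+=-0.6377
step 5: x_pred=-9.3858  r=4.5358  x^+=-7.0544  v^+=-2.6084  a^+=-0.3858

x_post = -7.0544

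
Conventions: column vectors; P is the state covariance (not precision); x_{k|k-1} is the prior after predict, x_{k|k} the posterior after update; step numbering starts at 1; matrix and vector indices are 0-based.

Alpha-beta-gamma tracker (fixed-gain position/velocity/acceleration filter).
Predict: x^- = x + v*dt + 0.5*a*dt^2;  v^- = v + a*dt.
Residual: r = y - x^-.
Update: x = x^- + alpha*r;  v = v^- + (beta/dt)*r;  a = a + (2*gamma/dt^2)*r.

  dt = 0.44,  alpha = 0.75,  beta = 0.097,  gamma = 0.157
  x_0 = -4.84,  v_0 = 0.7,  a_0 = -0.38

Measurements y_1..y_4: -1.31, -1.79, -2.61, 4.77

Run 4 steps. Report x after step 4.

x_post = 3.5553

step 1: x_pred=-4.5688  r=3.2588  x^+=-2.1247  v^+=1.2512  a^+=4.9054
step 2: x_pred=-1.0993  r=-0.6907  x^+=-1.6173  v^+=3.2573  a^+=3.7852
step 3: x_pred=0.1823  r=-2.7923  x^+=-1.9119  v^+=4.3072  a^+=-0.7436
step 4: x_pred=-0.0887  r=4.8587  x^+=3.5553  v^+=5.0512  a^+=7.1367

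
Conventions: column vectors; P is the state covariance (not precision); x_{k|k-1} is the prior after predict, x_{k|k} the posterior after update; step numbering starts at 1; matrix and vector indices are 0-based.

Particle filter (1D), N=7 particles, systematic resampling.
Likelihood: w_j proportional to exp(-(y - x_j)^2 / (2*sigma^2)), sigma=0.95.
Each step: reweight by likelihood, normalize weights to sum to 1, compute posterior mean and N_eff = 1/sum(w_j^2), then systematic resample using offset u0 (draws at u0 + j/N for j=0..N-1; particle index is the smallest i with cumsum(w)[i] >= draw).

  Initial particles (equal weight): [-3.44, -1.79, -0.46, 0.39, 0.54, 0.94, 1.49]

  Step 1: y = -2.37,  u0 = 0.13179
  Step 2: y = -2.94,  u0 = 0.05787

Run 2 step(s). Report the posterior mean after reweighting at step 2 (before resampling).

step 1: w=[0.3491, 0.5463, 0.0872, 0.0097, 0.0060, 0.0015, 0.0002]  mean=-2.2101  Neff=2.3362  idx=[0, 0, 1, 1, 1, 1, 3]
step 2: w=[0.2375, 0.2375, 0.1311, 0.1311, 0.1311, 0.1311, 0.0006]  mean=-2.5725  Neff=5.5077  idx=[0, 0, 1, 2, 3, 4, 5]

post_mean = -2.5725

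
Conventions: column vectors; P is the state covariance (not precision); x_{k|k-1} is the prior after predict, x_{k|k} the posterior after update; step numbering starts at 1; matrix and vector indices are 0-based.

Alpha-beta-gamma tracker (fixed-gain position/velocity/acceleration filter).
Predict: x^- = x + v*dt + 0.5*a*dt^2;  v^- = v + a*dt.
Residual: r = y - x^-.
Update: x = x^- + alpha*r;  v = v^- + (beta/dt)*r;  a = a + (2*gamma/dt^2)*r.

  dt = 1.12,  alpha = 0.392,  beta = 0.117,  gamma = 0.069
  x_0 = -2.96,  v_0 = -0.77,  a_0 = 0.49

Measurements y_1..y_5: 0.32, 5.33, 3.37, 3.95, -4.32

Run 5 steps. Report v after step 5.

step 1: x_pred=-3.5151  r=3.8351  x^+=-2.0117  v^+=0.1794  a^+=0.9119
step 2: x_pred=-1.2388  r=6.5688  x^+=1.3362  v^+=1.8870  a^+=1.6346
step 3: x_pred=4.4748  r=-1.1048  x^+=4.0417  v^+=3.6023  a^+=1.5130
step 4: x_pred=9.0252  r=-5.0752  x^+=7.0357  v^+=4.7667  a^+=0.9547
step 5: x_pred=12.9732  r=-17.2932  x^+=6.1943  v^+=4.0294  a^+=-0.9478

v_post = 4.0294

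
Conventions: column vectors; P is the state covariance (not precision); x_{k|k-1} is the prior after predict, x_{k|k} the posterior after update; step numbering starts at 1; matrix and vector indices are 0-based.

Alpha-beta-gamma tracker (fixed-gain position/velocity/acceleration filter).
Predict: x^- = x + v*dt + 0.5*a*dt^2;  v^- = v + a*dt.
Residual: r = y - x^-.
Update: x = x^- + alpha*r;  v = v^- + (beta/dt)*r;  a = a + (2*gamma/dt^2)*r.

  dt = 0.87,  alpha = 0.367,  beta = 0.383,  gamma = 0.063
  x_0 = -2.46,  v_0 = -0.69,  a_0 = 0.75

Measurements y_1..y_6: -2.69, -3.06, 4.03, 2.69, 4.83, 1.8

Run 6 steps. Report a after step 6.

a_post = -0.6090

step 1: x_pred=-2.7765  r=0.0865  x^+=-2.7447  v^+=0.0006  a^+=0.7644
step 2: x_pred=-2.4550  r=-0.6050  x^+=-2.6770  v^+=0.3992  a^+=0.6637
step 3: x_pred=-2.0785  r=6.1085  x^+=0.1633  v^+=3.6658  a^+=1.6805
step 4: x_pred=3.9885  r=-1.2985  x^+=3.5120  v^+=4.5562  a^+=1.4644
step 5: x_pred=8.0301  r=-3.2001  x^+=6.8556  v^+=4.4214  a^+=0.9317
step 6: x_pred=11.0549  r=-9.2549  x^+=7.6583  v^+=1.1577  a^+=-0.6090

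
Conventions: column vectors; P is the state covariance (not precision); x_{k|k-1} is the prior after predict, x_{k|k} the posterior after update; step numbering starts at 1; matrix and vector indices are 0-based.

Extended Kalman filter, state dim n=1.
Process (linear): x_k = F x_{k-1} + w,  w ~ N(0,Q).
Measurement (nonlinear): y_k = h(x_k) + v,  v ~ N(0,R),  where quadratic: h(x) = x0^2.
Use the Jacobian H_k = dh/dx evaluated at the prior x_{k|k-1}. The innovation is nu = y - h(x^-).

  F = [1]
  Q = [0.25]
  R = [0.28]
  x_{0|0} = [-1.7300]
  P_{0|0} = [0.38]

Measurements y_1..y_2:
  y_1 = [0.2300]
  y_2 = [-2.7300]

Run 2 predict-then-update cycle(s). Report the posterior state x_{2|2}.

x_post = [0.5273]

step 1: x^-=[-1.7300]  P^-=[0.6300]  H_jac=[-3.4600]  S=[7.8221]  K=[-0.2787]  nu=[-2.7629]  x^+=[-0.9601]  P^+=[0.0226]
step 2: x^-=[-0.9601]  P^-=[0.2726]  H_jac=[-1.9201]  S=[1.2849]  K=[-0.4073]  nu=[-3.6517]  x^+=[0.5273]  P^+=[0.0594]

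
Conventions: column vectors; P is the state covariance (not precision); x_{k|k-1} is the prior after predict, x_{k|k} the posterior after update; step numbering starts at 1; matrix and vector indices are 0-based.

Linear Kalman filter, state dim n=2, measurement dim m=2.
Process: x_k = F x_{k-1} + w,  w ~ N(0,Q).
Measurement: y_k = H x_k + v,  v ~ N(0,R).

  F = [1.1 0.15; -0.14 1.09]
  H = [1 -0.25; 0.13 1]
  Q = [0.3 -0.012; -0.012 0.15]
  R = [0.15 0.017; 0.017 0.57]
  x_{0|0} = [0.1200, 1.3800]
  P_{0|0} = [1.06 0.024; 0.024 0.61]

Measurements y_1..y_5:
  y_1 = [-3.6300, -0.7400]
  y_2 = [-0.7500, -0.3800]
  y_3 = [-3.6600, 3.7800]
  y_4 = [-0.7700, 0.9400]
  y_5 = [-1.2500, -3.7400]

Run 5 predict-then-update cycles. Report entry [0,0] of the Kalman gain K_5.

K[0,0] = 0.7359

step 1: x^-=[0.3390, 1.4874]  P^-=[1.6042 -0.0472; -0.0472 0.8882]  S=[1.8334 -0.0422; -0.0422 1.4730]  K=[0.8846 0.1349; -0.1332 0.5950]  nu=[-3.5972, -2.2715]  x^+=[-3.1492, 0.6150]  P^+=[0.1530 0.0720; 0.0720 0.3275]
step 2: x^-=[-3.3719, 1.1112]  P^-=[0.5162 0.1028; 0.1028 0.5201]  S=[0.6473 0.0536; 0.0536 1.1256]  K=[0.7482 0.1154; -0.0816 0.4779]  nu=[2.8997, -1.0529]  x^+=[-1.3237, 0.3716]  P^+=[0.1296 0.0616; 0.0616 0.2630]
step 3: x^-=[-1.4004, 0.5903]  P^-=[0.4831 0.0836; 0.0836 0.4462]  S=[0.6191 0.0492; 0.0492 1.0461]  K=[0.7381 0.1053; -0.0801 0.4407]  nu=[-2.1120, 3.3717]  x^+=[-2.6043, 2.2453]  P^+=[0.1265 0.0561; 0.0561 0.2425]
step 4: x^-=[-2.5279, 2.8120]  P^-=[0.4771 0.0743; 0.0743 0.4235]  S=[0.6164 0.0450; 0.0450 1.0209]  K=[0.7365 0.1010; -0.0825 0.4279]  nu=[2.4609, -1.5433]  x^+=[-0.8715, 1.9484]  P^+=[0.1256 0.0538; 0.0538 0.2355]
step 5: x^-=[-0.6664, 2.2458]  P^-=[0.4751 0.0705; 0.0705 0.4159]  S=[0.6158 0.0430; 0.0430 1.0122]  K=[0.7359 0.0994; -0.0839 0.4235]  nu=[-0.0222, -5.8992]  x^+=[-1.2691, -0.2505]  P^+=[0.1253 0.0529; 0.0529 0.2331]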